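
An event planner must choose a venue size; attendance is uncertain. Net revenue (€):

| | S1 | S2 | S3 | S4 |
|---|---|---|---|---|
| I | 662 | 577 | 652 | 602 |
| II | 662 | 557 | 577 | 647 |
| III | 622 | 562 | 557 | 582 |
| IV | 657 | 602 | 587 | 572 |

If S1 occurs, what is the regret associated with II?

0

Best payoff under S1 is 662.
Regret = 662 − 662 = 0.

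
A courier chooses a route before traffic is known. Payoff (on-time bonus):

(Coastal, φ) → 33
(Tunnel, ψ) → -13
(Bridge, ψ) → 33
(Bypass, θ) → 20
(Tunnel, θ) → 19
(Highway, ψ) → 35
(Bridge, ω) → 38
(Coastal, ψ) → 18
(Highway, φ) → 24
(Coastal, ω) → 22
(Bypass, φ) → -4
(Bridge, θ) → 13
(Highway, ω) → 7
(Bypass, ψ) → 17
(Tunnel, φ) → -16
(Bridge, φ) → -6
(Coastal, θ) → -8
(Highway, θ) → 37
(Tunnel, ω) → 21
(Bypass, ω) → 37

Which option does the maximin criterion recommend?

Row minima: Bypass=-4, Coastal=-8, Highway=7, Tunnel=-16, Bridge=-6
Best worst-case = 7 → Highway.

Highway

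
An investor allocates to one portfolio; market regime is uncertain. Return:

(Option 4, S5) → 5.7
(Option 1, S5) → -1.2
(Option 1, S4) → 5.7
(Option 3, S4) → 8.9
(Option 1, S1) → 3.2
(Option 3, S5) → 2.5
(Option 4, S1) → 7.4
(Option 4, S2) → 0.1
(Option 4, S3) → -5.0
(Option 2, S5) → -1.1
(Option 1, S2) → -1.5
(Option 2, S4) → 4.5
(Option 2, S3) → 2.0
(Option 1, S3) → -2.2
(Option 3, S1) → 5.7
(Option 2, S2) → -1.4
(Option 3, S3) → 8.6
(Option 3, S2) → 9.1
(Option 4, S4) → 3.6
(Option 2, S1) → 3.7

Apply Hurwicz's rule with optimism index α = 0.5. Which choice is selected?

Option 1: 0.5·5.7 + 0.5·(-2.2) = 1.75
Option 2: 0.5·4.5 + 0.5·(-1.4) = 1.55
Option 3: 0.5·9.1 + 0.5·2.5 = 5.8
Option 4: 0.5·7.4 + 0.5·(-5.0) = 1.2
Highest Hurwicz score = 5.8 → Option 3.

Option 3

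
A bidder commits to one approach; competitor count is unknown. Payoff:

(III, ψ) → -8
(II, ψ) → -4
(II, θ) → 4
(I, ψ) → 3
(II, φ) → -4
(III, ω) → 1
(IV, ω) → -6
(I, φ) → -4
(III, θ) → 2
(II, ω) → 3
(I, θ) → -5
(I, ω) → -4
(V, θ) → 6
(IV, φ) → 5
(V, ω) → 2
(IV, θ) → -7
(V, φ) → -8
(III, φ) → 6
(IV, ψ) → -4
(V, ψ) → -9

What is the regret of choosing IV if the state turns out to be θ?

13

Best payoff under θ is 6.
Regret = 6 − (-7) = 13.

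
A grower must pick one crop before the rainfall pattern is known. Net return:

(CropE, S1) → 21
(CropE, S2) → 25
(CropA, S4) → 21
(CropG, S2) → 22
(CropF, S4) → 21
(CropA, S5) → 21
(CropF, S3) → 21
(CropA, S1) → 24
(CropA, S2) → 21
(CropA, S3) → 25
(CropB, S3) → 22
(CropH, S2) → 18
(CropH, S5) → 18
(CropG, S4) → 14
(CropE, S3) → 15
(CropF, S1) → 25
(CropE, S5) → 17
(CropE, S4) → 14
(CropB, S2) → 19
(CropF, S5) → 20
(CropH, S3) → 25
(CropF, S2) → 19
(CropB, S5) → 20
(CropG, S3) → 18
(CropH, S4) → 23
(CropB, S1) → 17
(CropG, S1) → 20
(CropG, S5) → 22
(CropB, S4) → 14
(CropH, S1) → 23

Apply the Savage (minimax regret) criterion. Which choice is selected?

Column bests: S1=25, S2=25, S3=25, S4=23, S5=22.
CropB regrets: 8, 6, 3, 9, 2 → max 9
CropF regrets: 0, 6, 4, 2, 2 → max 6
CropA regrets: 1, 4, 0, 2, 1 → max 4
CropE regrets: 4, 0, 10, 9, 5 → max 10
CropG regrets: 5, 3, 7, 9, 0 → max 9
CropH regrets: 2, 7, 0, 0, 4 → max 7
Smallest max regret = 4 → CropA.

CropA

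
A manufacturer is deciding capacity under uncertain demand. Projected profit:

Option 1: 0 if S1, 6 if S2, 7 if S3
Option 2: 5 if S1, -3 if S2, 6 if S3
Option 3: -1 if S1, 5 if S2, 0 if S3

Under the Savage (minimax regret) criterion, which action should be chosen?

Column bests: S1=5, S2=6, S3=7.
Option 1 regrets: 5, 0, 0 → max 5
Option 2 regrets: 0, 9, 1 → max 9
Option 3 regrets: 6, 1, 7 → max 7
Smallest max regret = 5 → Option 1.

Option 1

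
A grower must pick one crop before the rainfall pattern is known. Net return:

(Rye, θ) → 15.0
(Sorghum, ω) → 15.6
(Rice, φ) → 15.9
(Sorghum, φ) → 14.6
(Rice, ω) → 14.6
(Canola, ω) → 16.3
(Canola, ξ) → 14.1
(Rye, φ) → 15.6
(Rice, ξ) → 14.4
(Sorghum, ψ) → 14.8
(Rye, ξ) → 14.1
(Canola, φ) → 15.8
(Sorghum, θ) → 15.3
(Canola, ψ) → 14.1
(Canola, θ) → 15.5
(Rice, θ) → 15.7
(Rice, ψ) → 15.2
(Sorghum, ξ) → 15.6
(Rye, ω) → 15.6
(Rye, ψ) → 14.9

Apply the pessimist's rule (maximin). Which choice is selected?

Row minima: Rye=14.1, Sorghum=14.6, Rice=14.4, Canola=14.1
Best worst-case = 14.6 → Sorghum.

Sorghum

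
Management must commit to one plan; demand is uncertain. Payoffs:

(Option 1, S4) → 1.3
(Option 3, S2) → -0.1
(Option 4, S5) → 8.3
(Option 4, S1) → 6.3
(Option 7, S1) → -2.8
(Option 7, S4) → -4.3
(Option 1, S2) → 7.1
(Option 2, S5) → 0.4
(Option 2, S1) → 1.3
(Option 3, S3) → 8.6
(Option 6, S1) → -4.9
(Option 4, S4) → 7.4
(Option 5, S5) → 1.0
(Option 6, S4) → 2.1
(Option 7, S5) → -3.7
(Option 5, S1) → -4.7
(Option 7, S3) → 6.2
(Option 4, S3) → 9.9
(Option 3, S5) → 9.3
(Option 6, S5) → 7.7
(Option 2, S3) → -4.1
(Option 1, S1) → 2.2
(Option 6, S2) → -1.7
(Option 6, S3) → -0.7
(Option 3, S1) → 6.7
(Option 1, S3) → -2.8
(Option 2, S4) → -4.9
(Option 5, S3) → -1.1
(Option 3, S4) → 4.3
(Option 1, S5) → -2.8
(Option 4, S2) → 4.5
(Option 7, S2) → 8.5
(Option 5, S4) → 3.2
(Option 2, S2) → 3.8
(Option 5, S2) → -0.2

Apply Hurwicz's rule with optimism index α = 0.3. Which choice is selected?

Option 1: 0.3·7.1 + 0.7·(-2.8) = 0.17
Option 2: 0.3·3.8 + 0.7·(-4.9) = -2.29
Option 3: 0.3·9.3 + 0.7·(-0.1) = 2.72
Option 4: 0.3·9.9 + 0.7·4.5 = 6.12
Option 5: 0.3·3.2 + 0.7·(-4.7) = -2.33
Option 6: 0.3·7.7 + 0.7·(-4.9) = -1.12
Option 7: 0.3·8.5 + 0.7·(-4.3) = -0.46
Highest Hurwicz score = 6.12 → Option 4.

Option 4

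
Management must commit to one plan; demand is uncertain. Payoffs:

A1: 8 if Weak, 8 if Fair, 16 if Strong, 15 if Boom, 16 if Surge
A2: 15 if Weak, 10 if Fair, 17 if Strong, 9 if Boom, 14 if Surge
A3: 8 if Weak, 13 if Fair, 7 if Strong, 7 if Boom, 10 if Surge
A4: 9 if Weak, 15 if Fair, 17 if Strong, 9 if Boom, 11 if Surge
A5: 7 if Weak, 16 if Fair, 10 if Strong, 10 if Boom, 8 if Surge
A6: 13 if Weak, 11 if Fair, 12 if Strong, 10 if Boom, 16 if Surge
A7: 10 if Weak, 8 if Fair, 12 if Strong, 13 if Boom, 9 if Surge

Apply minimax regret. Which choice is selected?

A6

Column bests: Weak=15, Fair=16, Strong=17, Boom=15, Surge=16.
A1 regrets: 7, 8, 1, 0, 0 → max 8
A2 regrets: 0, 6, 0, 6, 2 → max 6
A3 regrets: 7, 3, 10, 8, 6 → max 10
A4 regrets: 6, 1, 0, 6, 5 → max 6
A5 regrets: 8, 0, 7, 5, 8 → max 8
A6 regrets: 2, 5, 5, 5, 0 → max 5
A7 regrets: 5, 8, 5, 2, 7 → max 8
Smallest max regret = 5 → A6.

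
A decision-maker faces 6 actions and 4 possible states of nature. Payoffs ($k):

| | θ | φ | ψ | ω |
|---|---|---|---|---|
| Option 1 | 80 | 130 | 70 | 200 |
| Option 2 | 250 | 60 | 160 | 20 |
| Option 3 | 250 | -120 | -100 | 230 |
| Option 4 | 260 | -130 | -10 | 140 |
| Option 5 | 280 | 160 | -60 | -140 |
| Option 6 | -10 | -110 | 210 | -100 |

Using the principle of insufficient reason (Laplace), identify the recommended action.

Row averages: Option 1=120, Option 2=122.5, Option 3=65, Option 4=65, Option 5=60, Option 6=-2.5
Highest average = 122.5 → Option 2.

Option 2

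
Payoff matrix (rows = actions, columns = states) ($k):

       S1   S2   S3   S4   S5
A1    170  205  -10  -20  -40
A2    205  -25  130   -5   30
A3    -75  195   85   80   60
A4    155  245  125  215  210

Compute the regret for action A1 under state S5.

Best payoff under S5 is 210.
Regret = 210 − (-40) = 250.

250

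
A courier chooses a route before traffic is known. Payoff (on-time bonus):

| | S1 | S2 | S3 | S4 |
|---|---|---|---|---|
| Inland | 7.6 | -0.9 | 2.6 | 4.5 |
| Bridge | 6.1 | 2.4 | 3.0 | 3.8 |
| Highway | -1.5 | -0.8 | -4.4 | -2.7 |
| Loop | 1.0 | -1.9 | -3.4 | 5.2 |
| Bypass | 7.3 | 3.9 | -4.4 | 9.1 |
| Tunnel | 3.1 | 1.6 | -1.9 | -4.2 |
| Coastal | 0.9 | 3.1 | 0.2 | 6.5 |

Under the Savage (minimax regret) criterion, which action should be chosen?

Inland

Column bests: S1=7.6, S2=3.9, S3=3.0, S4=9.1.
Inland regrets: 0.0, 4.8, 0.4, 4.6 → max 4.8
Bridge regrets: 1.5, 1.5, 0.0, 5.3 → max 5.3
Highway regrets: 9.1, 4.7, 7.4, 11.8 → max 11.8
Loop regrets: 6.6, 5.8, 6.4, 3.9 → max 6.6
Bypass regrets: 0.3, 0.0, 7.4, 0.0 → max 7.4
Tunnel regrets: 4.5, 2.3, 4.9, 13.3 → max 13.3
Coastal regrets: 6.7, 0.8, 2.8, 2.6 → max 6.7
Smallest max regret = 4.8 → Inland.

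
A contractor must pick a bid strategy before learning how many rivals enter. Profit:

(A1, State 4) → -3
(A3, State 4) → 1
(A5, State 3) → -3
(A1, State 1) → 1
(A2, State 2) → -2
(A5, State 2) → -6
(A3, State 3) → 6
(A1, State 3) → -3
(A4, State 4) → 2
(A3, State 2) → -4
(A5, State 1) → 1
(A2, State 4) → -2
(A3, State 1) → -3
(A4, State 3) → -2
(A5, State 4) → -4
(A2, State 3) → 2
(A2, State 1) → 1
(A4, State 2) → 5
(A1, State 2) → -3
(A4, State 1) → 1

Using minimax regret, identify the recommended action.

A2

Column bests: State 1=1, State 2=5, State 3=6, State 4=2.
A1 regrets: 0, 8, 9, 5 → max 9
A2 regrets: 0, 7, 4, 4 → max 7
A3 regrets: 4, 9, 0, 1 → max 9
A4 regrets: 0, 0, 8, 0 → max 8
A5 regrets: 0, 11, 9, 6 → max 11
Smallest max regret = 7 → A2.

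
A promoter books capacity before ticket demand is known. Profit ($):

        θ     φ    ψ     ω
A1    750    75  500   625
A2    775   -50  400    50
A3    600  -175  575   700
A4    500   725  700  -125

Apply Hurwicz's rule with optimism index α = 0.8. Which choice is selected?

A1: 0.8·750 + 0.2·75 = 615
A2: 0.8·775 + 0.2·(-50) = 610
A3: 0.8·700 + 0.2·(-175) = 525
A4: 0.8·725 + 0.2·(-125) = 555
Highest Hurwicz score = 615 → A1.

A1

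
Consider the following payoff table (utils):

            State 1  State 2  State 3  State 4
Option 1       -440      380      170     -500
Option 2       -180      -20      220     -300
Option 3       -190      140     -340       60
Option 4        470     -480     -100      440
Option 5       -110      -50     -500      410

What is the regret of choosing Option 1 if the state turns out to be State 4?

940

Best payoff under State 4 is 440.
Regret = 440 − (-500) = 940.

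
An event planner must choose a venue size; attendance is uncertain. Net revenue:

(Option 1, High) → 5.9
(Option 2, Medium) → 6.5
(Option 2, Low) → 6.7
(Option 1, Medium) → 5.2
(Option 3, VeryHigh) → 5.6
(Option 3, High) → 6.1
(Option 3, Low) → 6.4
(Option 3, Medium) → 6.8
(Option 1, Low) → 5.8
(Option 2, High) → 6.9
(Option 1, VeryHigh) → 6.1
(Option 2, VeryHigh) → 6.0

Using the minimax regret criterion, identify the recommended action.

Option 2

Column bests: Low=6.7, Medium=6.8, High=6.9, VeryHigh=6.1.
Option 1 regrets: 0.9, 1.6, 1.0, 0.0 → max 1.6
Option 2 regrets: 0.0, 0.3, 0.0, 0.1 → max 0.3
Option 3 regrets: 0.3, 0.0, 0.8, 0.5 → max 0.8
Smallest max regret = 0.3 → Option 2.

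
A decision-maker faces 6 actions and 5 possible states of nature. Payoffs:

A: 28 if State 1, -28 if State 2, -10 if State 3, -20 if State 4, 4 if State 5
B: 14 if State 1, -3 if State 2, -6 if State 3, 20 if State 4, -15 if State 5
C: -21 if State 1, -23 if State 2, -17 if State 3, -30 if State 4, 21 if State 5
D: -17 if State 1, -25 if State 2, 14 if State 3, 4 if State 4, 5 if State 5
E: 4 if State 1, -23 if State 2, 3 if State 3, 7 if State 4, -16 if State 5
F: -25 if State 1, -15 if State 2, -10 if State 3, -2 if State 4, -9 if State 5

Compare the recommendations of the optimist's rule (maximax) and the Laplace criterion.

maximax → A; laplace → B (disagree)

Row maxima: A=28, B=20, C=21, D=14, E=7, F=-2
Best best-case = 28 → A.
Row averages: A=-5.2, B=2, C=-14, D=-3.8, E=-5, F=-12.2
Highest average = 2 → B.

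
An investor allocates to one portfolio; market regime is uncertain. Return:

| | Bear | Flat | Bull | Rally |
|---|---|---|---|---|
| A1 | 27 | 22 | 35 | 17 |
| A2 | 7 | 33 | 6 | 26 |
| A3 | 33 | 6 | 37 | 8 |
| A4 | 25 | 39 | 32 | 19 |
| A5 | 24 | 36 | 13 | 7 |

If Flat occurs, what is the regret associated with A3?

33

Best payoff under Flat is 39.
Regret = 39 − 6 = 33.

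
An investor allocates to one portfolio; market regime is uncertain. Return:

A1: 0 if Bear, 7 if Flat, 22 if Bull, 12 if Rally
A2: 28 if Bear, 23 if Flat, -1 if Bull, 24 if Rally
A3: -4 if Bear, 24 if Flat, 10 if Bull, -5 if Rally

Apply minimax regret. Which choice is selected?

Column bests: Bear=28, Flat=24, Bull=22, Rally=24.
A1 regrets: 28, 17, 0, 12 → max 28
A2 regrets: 0, 1, 23, 0 → max 23
A3 regrets: 32, 0, 12, 29 → max 32
Smallest max regret = 23 → A2.

A2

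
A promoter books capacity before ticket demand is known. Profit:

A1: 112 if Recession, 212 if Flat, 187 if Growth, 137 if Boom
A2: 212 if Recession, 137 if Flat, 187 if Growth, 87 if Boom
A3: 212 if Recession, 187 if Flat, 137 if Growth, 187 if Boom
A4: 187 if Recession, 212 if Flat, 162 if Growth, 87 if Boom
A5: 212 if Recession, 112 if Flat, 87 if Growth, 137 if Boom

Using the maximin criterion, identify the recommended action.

Row minima: A1=112, A2=87, A3=137, A4=87, A5=87
Best worst-case = 137 → A3.

A3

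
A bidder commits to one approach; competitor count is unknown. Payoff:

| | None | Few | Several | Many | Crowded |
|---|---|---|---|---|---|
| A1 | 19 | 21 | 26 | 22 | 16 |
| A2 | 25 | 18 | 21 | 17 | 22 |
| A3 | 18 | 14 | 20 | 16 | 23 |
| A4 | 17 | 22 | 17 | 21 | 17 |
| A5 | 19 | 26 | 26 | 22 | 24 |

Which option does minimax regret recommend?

Column bests: None=25, Few=26, Several=26, Many=22, Crowded=24.
A1 regrets: 6, 5, 0, 0, 8 → max 8
A2 regrets: 0, 8, 5, 5, 2 → max 8
A3 regrets: 7, 12, 6, 6, 1 → max 12
A4 regrets: 8, 4, 9, 1, 7 → max 9
A5 regrets: 6, 0, 0, 0, 0 → max 6
Smallest max regret = 6 → A5.

A5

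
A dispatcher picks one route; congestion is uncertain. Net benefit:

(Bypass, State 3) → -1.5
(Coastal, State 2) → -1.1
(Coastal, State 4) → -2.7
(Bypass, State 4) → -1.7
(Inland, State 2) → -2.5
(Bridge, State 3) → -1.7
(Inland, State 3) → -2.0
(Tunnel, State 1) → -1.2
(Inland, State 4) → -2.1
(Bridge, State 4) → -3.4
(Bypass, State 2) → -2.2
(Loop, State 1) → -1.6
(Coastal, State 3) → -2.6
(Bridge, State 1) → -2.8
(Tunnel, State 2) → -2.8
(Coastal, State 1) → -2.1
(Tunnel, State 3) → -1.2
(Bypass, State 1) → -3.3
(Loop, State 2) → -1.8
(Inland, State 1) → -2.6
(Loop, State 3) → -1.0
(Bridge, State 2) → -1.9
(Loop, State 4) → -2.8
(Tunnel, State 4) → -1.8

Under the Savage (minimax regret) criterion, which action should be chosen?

Loop

Column bests: State 1=-1.2, State 2=-1.1, State 3=-1.0, State 4=-1.7.
Tunnel regrets: 0.0, 1.7, 0.2, 0.1 → max 1.7
Loop regrets: 0.4, 0.7, 0.0, 1.1 → max 1.1
Bypass regrets: 2.1, 1.1, 0.5, 0.0 → max 2.1
Bridge regrets: 1.6, 0.8, 0.7, 1.7 → max 1.7
Coastal regrets: 0.9, 0.0, 1.6, 1.0 → max 1.6
Inland regrets: 1.4, 1.4, 1.0, 0.4 → max 1.4
Smallest max regret = 1.1 → Loop.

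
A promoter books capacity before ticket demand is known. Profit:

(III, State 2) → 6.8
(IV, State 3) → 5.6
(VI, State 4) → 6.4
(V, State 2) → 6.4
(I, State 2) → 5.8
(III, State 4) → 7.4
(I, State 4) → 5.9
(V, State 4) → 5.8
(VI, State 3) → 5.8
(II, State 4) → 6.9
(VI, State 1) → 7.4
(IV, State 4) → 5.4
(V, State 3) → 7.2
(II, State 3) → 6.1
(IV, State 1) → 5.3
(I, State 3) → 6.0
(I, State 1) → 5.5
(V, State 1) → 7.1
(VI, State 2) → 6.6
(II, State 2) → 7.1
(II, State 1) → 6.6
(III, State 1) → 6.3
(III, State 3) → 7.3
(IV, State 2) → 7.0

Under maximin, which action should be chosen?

Row minima: I=5.5, II=6.1, III=6.3, IV=5.3, V=5.8, VI=5.8
Best worst-case = 6.3 → III.

III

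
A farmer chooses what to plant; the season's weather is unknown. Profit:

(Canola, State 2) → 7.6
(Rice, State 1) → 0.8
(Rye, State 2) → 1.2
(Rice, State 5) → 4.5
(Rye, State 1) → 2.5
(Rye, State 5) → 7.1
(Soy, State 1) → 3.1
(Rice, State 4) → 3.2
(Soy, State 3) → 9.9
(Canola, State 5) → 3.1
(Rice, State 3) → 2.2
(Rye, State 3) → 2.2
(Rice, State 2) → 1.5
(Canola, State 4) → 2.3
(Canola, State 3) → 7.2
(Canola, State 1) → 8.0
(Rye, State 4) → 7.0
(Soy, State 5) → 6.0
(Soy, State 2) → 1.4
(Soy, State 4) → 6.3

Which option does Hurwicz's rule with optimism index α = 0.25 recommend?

Canola

Soy: 0.25·9.9 + 0.75·1.4 = 3.525
Canola: 0.25·8.0 + 0.75·2.3 = 3.725
Rye: 0.25·7.1 + 0.75·1.2 = 2.675
Rice: 0.25·4.5 + 0.75·0.8 = 1.725
Highest Hurwicz score = 3.725 → Canola.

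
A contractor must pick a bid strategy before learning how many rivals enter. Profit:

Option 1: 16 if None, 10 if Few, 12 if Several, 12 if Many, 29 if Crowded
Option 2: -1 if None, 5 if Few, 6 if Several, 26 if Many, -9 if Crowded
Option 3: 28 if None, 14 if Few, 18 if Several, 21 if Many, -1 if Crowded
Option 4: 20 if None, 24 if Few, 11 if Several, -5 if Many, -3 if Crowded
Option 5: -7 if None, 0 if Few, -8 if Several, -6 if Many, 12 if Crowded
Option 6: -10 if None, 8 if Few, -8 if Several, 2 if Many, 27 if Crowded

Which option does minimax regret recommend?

Option 1

Column bests: None=28, Few=24, Several=18, Many=26, Crowded=29.
Option 1 regrets: 12, 14, 6, 14, 0 → max 14
Option 2 regrets: 29, 19, 12, 0, 38 → max 38
Option 3 regrets: 0, 10, 0, 5, 30 → max 30
Option 4 regrets: 8, 0, 7, 31, 32 → max 32
Option 5 regrets: 35, 24, 26, 32, 17 → max 35
Option 6 regrets: 38, 16, 26, 24, 2 → max 38
Smallest max regret = 14 → Option 1.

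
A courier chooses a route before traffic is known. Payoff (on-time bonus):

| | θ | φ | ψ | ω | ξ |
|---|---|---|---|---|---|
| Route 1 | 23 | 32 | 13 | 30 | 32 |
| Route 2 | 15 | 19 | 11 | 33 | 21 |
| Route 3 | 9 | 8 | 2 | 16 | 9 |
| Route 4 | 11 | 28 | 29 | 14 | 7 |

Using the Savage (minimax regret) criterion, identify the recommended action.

Column bests: θ=23, φ=32, ψ=29, ω=33, ξ=32.
Route 1 regrets: 0, 0, 16, 3, 0 → max 16
Route 2 regrets: 8, 13, 18, 0, 11 → max 18
Route 3 regrets: 14, 24, 27, 17, 23 → max 27
Route 4 regrets: 12, 4, 0, 19, 25 → max 25
Smallest max regret = 16 → Route 1.

Route 1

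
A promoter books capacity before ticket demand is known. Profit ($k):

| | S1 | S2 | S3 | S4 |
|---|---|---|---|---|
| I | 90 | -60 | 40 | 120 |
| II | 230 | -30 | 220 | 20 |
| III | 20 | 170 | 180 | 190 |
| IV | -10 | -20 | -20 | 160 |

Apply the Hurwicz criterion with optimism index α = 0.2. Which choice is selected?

III

I: 0.2·120 + 0.8·(-60) = -24
II: 0.2·230 + 0.8·(-30) = 22
III: 0.2·190 + 0.8·20 = 54
IV: 0.2·160 + 0.8·(-20) = 16
Highest Hurwicz score = 54 → III.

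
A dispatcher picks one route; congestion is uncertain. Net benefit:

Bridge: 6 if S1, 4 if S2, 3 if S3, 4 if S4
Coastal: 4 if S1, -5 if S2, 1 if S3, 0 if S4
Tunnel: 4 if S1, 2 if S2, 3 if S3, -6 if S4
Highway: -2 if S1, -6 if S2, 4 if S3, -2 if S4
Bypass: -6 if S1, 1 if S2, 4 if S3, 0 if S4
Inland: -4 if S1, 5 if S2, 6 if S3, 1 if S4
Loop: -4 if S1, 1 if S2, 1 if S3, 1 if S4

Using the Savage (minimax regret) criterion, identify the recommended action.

Column bests: S1=6, S2=5, S3=6, S4=4.
Bridge regrets: 0, 1, 3, 0 → max 3
Coastal regrets: 2, 10, 5, 4 → max 10
Tunnel regrets: 2, 3, 3, 10 → max 10
Highway regrets: 8, 11, 2, 6 → max 11
Bypass regrets: 12, 4, 2, 4 → max 12
Inland regrets: 10, 0, 0, 3 → max 10
Loop regrets: 10, 4, 5, 3 → max 10
Smallest max regret = 3 → Bridge.

Bridge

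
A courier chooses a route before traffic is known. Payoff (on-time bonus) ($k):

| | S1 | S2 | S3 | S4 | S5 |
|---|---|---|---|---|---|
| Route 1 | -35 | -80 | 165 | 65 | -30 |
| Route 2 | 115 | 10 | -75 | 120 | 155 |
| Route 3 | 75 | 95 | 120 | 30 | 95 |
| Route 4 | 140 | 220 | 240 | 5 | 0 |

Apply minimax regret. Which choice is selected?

Column bests: S1=140, S2=220, S3=240, S4=120, S5=155.
Route 1 regrets: 175, 300, 75, 55, 185 → max 300
Route 2 regrets: 25, 210, 315, 0, 0 → max 315
Route 3 regrets: 65, 125, 120, 90, 60 → max 125
Route 4 regrets: 0, 0, 0, 115, 155 → max 155
Smallest max regret = 125 → Route 3.

Route 3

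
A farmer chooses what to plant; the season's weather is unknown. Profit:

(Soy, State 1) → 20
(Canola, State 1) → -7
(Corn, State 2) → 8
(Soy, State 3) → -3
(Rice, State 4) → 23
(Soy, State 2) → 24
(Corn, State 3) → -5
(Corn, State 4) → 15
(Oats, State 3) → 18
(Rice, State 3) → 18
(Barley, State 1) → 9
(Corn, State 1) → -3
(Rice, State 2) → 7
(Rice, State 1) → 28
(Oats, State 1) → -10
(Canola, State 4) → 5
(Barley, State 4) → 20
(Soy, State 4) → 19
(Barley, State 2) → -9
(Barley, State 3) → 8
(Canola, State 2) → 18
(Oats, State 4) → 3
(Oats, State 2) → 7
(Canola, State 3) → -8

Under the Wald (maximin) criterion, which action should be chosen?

Row minima: Oats=-10, Soy=-3, Barley=-9, Rice=7, Corn=-5, Canola=-8
Best worst-case = 7 → Rice.

Rice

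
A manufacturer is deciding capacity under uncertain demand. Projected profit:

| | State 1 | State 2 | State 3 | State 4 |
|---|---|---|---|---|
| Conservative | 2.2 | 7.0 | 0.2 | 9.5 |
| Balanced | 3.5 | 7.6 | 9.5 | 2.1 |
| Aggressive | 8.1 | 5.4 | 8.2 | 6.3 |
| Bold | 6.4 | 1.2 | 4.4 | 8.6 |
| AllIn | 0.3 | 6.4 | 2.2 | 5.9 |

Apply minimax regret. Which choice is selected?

Column bests: State 1=8.1, State 2=7.6, State 3=9.5, State 4=9.5.
Conservative regrets: 5.9, 0.6, 9.3, 0.0 → max 9.3
Balanced regrets: 4.6, 0.0, 0.0, 7.4 → max 7.4
Aggressive regrets: 0.0, 2.2, 1.3, 3.2 → max 3.2
Bold regrets: 1.7, 6.4, 5.1, 0.9 → max 6.4
AllIn regrets: 7.8, 1.2, 7.3, 3.6 → max 7.8
Smallest max regret = 3.2 → Aggressive.

Aggressive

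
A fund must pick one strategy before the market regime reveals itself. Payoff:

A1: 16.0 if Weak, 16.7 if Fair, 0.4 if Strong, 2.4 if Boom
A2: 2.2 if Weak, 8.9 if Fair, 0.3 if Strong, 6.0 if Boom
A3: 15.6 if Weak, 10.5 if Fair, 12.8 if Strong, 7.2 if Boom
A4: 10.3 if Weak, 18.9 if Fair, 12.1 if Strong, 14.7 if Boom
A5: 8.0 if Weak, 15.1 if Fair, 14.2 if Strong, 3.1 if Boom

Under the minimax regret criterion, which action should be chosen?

A4

Column bests: Weak=16.0, Fair=18.9, Strong=14.2, Boom=14.7.
A1 regrets: 0.0, 2.2, 13.8, 12.3 → max 13.8
A2 regrets: 13.8, 10.0, 13.9, 8.7 → max 13.9
A3 regrets: 0.4, 8.4, 1.4, 7.5 → max 8.4
A4 regrets: 5.7, 0.0, 2.1, 0.0 → max 5.7
A5 regrets: 8.0, 3.8, 0.0, 11.6 → max 11.6
Smallest max regret = 5.7 → A4.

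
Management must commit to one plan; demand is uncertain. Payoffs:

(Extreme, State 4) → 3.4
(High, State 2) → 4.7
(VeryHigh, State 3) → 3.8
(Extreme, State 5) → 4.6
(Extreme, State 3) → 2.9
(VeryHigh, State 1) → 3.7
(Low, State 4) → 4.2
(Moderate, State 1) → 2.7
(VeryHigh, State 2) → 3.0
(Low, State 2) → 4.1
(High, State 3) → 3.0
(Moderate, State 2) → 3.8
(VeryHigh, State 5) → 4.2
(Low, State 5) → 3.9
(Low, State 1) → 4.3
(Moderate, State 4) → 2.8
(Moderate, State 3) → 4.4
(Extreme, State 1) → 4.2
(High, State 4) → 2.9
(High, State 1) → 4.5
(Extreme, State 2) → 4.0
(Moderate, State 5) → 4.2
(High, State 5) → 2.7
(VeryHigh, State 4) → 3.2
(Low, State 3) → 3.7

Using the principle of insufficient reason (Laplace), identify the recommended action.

Low

Row averages: Low=4.04, Moderate=3.58, High=3.56, VeryHigh=3.58, Extreme=3.82
Highest average = 4.04 → Low.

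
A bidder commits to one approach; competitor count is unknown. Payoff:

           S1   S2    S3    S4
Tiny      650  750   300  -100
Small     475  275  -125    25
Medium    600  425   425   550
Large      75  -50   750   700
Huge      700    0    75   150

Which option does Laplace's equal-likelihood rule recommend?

Medium

Row averages: Tiny=400, Small=162.5, Medium=500, Large=368.75, Huge=231.25
Highest average = 500 → Medium.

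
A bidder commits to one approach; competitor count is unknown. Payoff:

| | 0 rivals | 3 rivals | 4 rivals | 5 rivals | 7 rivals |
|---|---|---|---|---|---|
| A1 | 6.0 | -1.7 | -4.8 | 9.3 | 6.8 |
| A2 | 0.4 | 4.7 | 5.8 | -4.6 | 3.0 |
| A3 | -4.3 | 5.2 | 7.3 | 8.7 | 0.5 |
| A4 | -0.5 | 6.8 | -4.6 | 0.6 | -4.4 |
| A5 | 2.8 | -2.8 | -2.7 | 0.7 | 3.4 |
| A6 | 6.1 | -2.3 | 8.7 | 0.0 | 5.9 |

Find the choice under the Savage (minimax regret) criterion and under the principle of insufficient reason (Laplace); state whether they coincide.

minimax regret → A6; laplace → A6 (agree)

Column bests: 0 rivals=6.1, 3 rivals=6.8, 4 rivals=8.7, 5 rivals=9.3, 7 rivals=6.8.
A1 regrets: 0.1, 8.5, 13.5, 0.0, 0.0 → max 13.5
A2 regrets: 5.7, 2.1, 2.9, 13.9, 3.8 → max 13.9
A3 regrets: 10.4, 1.6, 1.4, 0.6, 6.3 → max 10.4
A4 regrets: 6.6, 0.0, 13.3, 8.7, 11.2 → max 13.3
A5 regrets: 3.3, 9.6, 11.4, 8.6, 3.4 → max 11.4
A6 regrets: 0.0, 9.1, 0.0, 9.3, 0.9 → max 9.3
Smallest max regret = 9.3 → A6.
Row averages: A1=3.12, A2=1.86, A3=3.48, A4=-0.42, A5=0.28, A6=3.68
Highest average = 3.68 → A6.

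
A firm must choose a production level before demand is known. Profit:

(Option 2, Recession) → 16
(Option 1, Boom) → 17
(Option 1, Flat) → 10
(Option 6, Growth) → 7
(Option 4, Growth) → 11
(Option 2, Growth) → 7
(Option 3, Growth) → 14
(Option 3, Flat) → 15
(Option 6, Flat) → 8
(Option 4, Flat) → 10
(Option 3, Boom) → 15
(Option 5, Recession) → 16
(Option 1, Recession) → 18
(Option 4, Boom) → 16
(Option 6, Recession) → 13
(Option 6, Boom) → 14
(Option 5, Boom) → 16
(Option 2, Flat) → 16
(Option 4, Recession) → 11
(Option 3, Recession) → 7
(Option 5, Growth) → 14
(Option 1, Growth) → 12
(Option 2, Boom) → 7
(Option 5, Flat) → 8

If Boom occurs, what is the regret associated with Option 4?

Best payoff under Boom is 17.
Regret = 17 − 16 = 1.

1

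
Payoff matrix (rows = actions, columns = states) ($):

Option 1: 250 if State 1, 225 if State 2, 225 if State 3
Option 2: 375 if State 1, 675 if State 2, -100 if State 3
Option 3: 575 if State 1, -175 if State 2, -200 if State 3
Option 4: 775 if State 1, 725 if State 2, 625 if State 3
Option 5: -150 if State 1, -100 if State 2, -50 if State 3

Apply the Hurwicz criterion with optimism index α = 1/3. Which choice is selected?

Option 1: 1/3·250 + 2/3·225 = 700/3
Option 2: 1/3·675 + 2/3·(-100) = 475/3
Option 3: 1/3·575 + 2/3·(-200) = 175/3
Option 4: 1/3·775 + 2/3·625 = 675
Option 5: 1/3·(-50) + 2/3·(-150) = -350/3
Highest Hurwicz score = 675 → Option 4.

Option 4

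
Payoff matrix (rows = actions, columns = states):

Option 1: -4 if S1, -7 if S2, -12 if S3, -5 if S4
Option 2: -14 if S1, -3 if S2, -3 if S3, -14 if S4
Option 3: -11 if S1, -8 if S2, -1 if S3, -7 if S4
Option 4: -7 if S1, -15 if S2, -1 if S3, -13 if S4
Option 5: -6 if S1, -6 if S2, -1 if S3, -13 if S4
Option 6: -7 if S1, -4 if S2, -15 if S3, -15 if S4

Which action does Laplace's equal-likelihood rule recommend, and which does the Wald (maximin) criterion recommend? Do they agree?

Row averages: Option 1=-7, Option 2=-8.5, Option 3=-6.75, Option 4=-9, Option 5=-6.5, Option 6=-10.25
Highest average = -6.5 → Option 5.
Row minima: Option 1=-12, Option 2=-14, Option 3=-11, Option 4=-15, Option 5=-13, Option 6=-15
Best worst-case = -11 → Option 3.

laplace → Option 5; maximin → Option 3 (disagree)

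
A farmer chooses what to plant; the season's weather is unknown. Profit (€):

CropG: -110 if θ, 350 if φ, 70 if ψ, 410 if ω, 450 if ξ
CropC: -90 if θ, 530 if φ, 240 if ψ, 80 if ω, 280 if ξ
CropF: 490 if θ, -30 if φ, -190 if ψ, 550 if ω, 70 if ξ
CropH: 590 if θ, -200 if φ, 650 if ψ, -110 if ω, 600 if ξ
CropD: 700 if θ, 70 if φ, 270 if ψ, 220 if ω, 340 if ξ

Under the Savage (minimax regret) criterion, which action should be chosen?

Column bests: θ=700, φ=530, ψ=650, ω=550, ξ=600.
CropG regrets: 810, 180, 580, 140, 150 → max 810
CropC regrets: 790, 0, 410, 470, 320 → max 790
CropF regrets: 210, 560, 840, 0, 530 → max 840
CropH regrets: 110, 730, 0, 660, 0 → max 730
CropD regrets: 0, 460, 380, 330, 260 → max 460
Smallest max regret = 460 → CropD.

CropD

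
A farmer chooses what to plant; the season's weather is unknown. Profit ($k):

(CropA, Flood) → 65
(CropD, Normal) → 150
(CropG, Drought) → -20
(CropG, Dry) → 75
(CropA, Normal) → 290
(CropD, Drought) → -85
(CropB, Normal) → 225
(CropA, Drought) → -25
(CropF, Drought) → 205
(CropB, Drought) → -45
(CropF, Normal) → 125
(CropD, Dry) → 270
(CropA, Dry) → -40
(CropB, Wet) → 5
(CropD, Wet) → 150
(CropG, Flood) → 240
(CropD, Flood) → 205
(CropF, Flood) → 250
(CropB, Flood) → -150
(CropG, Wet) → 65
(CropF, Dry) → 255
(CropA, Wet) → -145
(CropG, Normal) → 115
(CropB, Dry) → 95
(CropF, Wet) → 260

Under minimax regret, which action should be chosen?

CropF

Column bests: Drought=205, Dry=270, Normal=290, Wet=260, Flood=250.
CropD regrets: 290, 0, 140, 110, 45 → max 290
CropB regrets: 250, 175, 65, 255, 400 → max 400
CropG regrets: 225, 195, 175, 195, 10 → max 225
CropF regrets: 0, 15, 165, 0, 0 → max 165
CropA regrets: 230, 310, 0, 405, 185 → max 405
Smallest max regret = 165 → CropF.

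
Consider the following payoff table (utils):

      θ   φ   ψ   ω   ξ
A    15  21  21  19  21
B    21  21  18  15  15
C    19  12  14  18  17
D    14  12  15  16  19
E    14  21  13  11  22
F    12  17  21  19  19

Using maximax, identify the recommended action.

E

Row maxima: A=21, B=21, C=19, D=19, E=22, F=21
Best best-case = 22 → E.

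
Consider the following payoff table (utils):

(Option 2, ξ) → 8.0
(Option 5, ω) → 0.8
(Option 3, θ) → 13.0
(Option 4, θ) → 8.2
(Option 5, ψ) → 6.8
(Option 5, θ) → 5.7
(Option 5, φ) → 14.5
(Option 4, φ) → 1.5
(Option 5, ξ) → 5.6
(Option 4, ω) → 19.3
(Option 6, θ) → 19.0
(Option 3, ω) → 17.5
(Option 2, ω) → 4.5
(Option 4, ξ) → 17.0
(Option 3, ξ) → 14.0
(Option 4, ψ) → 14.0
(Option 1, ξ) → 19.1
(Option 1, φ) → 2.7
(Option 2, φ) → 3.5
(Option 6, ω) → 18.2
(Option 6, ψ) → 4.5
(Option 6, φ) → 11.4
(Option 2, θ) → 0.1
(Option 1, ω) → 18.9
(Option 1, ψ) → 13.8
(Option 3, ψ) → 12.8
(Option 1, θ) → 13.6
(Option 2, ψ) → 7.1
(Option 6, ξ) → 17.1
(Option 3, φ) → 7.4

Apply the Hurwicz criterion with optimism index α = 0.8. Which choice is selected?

Option 6

Option 1: 0.8·19.1 + 0.2·2.7 = 15.82
Option 2: 0.8·8.0 + 0.2·0.1 = 6.42
Option 3: 0.8·17.5 + 0.2·7.4 = 15.48
Option 4: 0.8·19.3 + 0.2·1.5 = 15.74
Option 5: 0.8·14.5 + 0.2·0.8 = 11.76
Option 6: 0.8·19.0 + 0.2·4.5 = 16.1
Highest Hurwicz score = 16.1 → Option 6.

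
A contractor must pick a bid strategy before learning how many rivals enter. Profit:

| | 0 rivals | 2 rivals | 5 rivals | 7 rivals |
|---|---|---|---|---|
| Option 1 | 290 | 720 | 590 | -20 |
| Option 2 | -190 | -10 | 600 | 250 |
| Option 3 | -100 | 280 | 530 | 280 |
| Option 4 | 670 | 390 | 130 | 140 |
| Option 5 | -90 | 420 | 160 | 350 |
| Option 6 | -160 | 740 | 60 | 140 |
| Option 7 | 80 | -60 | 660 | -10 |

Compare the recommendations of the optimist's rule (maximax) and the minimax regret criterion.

maximax → Option 6; minimax regret → Option 1 (disagree)

Row maxima: Option 1=720, Option 2=600, Option 3=530, Option 4=670, Option 5=420, Option 6=740, Option 7=660
Best best-case = 740 → Option 6.
Column bests: 0 rivals=670, 2 rivals=740, 5 rivals=660, 7 rivals=350.
Option 1 regrets: 380, 20, 70, 370 → max 380
Option 2 regrets: 860, 750, 60, 100 → max 860
Option 3 regrets: 770, 460, 130, 70 → max 770
Option 4 regrets: 0, 350, 530, 210 → max 530
Option 5 regrets: 760, 320, 500, 0 → max 760
Option 6 regrets: 830, 0, 600, 210 → max 830
Option 7 regrets: 590, 800, 0, 360 → max 800
Smallest max regret = 380 → Option 1.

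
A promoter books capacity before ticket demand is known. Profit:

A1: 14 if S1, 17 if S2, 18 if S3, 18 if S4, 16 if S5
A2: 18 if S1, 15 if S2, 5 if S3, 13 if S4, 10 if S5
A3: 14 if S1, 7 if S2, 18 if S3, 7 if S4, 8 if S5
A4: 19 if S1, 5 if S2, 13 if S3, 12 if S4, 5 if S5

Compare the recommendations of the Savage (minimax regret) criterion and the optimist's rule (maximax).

Column bests: S1=19, S2=17, S3=18, S4=18, S5=16.
A1 regrets: 5, 0, 0, 0, 0 → max 5
A2 regrets: 1, 2, 13, 5, 6 → max 13
A3 regrets: 5, 10, 0, 11, 8 → max 11
A4 regrets: 0, 12, 5, 6, 11 → max 12
Smallest max regret = 5 → A1.
Row maxima: A1=18, A2=18, A3=18, A4=19
Best best-case = 19 → A4.

minimax regret → A1; maximax → A4 (disagree)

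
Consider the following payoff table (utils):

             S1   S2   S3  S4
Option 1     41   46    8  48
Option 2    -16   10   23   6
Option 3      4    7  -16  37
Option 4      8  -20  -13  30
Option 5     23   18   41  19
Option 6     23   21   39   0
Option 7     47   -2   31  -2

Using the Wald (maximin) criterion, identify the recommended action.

Row minima: Option 1=8, Option 2=-16, Option 3=-16, Option 4=-20, Option 5=18, Option 6=0, Option 7=-2
Best worst-case = 18 → Option 5.

Option 5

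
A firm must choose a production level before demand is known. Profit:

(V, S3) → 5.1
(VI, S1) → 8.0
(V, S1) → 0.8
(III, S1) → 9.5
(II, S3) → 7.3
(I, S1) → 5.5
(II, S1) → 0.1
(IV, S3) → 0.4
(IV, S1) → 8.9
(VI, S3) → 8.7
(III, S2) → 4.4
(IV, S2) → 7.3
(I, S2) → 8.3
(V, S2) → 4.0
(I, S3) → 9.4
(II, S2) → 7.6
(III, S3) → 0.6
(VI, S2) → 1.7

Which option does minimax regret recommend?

Column bests: S1=9.5, S2=8.3, S3=9.4.
I regrets: 4.0, 0.0, 0.0 → max 4.0
II regrets: 9.4, 0.7, 2.1 → max 9.4
III regrets: 0.0, 3.9, 8.8 → max 8.8
IV regrets: 0.6, 1.0, 9.0 → max 9.0
V regrets: 8.7, 4.3, 4.3 → max 8.7
VI regrets: 1.5, 6.6, 0.7 → max 6.6
Smallest max regret = 4.0 → I.

I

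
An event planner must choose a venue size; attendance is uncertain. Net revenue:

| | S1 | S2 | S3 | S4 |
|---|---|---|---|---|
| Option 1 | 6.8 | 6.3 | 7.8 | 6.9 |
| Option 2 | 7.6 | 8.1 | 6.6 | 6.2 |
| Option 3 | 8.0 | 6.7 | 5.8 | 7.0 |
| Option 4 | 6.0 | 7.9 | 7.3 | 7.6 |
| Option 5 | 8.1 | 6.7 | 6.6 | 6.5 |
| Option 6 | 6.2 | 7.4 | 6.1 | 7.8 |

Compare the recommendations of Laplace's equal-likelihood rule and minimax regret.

laplace → Option 4; minimax regret → Option 5 (disagree)

Row averages: Option 1=6.95, Option 2=7.125, Option 3=6.875, Option 4=7.2, Option 5=6.975, Option 6=6.875
Highest average = 7.2 → Option 4.
Column bests: S1=8.1, S2=8.1, S3=7.8, S4=7.8.
Option 1 regrets: 1.3, 1.8, 0.0, 0.9 → max 1.8
Option 2 regrets: 0.5, 0.0, 1.2, 1.6 → max 1.6
Option 3 regrets: 0.1, 1.4, 2.0, 0.8 → max 2.0
Option 4 regrets: 2.1, 0.2, 0.5, 0.2 → max 2.1
Option 5 regrets: 0.0, 1.4, 1.2, 1.3 → max 1.4
Option 6 regrets: 1.9, 0.7, 1.7, 0.0 → max 1.9
Smallest max regret = 1.4 → Option 5.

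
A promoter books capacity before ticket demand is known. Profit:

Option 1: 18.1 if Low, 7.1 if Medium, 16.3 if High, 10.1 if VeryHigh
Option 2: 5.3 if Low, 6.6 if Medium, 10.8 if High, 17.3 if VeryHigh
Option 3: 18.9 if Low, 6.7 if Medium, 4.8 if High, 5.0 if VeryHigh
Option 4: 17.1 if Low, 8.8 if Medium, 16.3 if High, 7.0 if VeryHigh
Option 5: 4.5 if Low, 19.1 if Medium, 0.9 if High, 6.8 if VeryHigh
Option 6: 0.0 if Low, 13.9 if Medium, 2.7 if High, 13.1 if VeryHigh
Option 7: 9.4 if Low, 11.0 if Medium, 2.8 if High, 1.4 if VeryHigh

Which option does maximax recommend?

Row maxima: Option 1=18.1, Option 2=17.3, Option 3=18.9, Option 4=17.1, Option 5=19.1, Option 6=13.9, Option 7=11.0
Best best-case = 19.1 → Option 5.

Option 5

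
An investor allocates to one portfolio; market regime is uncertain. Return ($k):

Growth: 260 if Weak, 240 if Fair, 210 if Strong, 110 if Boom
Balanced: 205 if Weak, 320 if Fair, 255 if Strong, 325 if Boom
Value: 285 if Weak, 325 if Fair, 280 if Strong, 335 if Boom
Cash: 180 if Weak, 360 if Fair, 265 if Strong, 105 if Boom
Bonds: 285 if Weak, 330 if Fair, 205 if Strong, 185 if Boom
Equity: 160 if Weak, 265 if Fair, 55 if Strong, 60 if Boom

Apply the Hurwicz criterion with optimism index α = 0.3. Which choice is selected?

Growth: 0.3·260 + 0.7·110 = 155
Balanced: 0.3·325 + 0.7·205 = 241
Value: 0.3·335 + 0.7·280 = 296.5
Cash: 0.3·360 + 0.7·105 = 181.5
Bonds: 0.3·330 + 0.7·185 = 228.5
Equity: 0.3·265 + 0.7·55 = 118
Highest Hurwicz score = 296.5 → Value.

Value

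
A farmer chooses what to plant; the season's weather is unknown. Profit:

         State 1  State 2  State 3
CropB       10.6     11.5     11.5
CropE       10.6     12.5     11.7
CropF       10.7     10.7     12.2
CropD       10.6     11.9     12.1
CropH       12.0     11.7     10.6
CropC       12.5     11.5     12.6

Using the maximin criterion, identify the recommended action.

Row minima: CropB=10.6, CropE=10.6, CropF=10.7, CropD=10.6, CropH=10.6, CropC=11.5
Best worst-case = 11.5 → CropC.

CropC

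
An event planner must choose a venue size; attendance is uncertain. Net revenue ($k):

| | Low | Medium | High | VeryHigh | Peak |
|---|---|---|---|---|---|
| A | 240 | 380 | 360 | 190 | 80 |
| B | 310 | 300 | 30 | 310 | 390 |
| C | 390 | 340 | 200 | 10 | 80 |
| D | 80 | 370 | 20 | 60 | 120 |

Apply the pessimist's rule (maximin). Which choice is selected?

Row minima: A=80, B=30, C=10, D=20
Best worst-case = 80 → A.

A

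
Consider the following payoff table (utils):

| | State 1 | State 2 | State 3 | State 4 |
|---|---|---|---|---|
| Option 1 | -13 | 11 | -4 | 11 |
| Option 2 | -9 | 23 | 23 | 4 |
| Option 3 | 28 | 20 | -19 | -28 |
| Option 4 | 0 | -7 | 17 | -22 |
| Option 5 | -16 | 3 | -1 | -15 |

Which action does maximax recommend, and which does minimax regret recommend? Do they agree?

Row maxima: Option 1=11, Option 2=23, Option 3=28, Option 4=17, Option 5=3
Best best-case = 28 → Option 3.
Column bests: State 1=28, State 2=23, State 3=23, State 4=11.
Option 1 regrets: 41, 12, 27, 0 → max 41
Option 2 regrets: 37, 0, 0, 7 → max 37
Option 3 regrets: 0, 3, 42, 39 → max 42
Option 4 regrets: 28, 30, 6, 33 → max 33
Option 5 regrets: 44, 20, 24, 26 → max 44
Smallest max regret = 33 → Option 4.

maximax → Option 3; minimax regret → Option 4 (disagree)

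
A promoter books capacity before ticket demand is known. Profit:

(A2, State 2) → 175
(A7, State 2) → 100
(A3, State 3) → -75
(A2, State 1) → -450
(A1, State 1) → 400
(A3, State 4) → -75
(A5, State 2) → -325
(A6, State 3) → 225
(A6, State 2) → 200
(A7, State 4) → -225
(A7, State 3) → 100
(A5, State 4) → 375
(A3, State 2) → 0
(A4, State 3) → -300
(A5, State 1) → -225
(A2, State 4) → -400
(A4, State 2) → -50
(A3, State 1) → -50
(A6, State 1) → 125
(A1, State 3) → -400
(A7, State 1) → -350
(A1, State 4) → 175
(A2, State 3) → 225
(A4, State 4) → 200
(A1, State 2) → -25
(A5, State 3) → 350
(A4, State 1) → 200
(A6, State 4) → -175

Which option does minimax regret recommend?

A3

Column bests: State 1=400, State 2=200, State 3=350, State 4=375.
A1 regrets: 0, 225, 750, 200 → max 750
A2 regrets: 850, 25, 125, 775 → max 850
A3 regrets: 450, 200, 425, 450 → max 450
A4 regrets: 200, 250, 650, 175 → max 650
A5 regrets: 625, 525, 0, 0 → max 625
A6 regrets: 275, 0, 125, 550 → max 550
A7 regrets: 750, 100, 250, 600 → max 750
Smallest max regret = 450 → A3.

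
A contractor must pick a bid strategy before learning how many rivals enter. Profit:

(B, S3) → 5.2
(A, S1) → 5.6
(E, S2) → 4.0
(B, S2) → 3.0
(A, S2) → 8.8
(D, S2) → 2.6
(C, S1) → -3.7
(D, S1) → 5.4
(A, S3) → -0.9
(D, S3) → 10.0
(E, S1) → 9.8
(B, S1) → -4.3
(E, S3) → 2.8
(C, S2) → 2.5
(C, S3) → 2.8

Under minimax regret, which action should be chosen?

D

Column bests: S1=9.8, S2=8.8, S3=10.0.
A regrets: 4.2, 0.0, 10.9 → max 10.9
B regrets: 14.1, 5.8, 4.8 → max 14.1
C regrets: 13.5, 6.3, 7.2 → max 13.5
D regrets: 4.4, 6.2, 0.0 → max 6.2
E regrets: 0.0, 4.8, 7.2 → max 7.2
Smallest max regret = 6.2 → D.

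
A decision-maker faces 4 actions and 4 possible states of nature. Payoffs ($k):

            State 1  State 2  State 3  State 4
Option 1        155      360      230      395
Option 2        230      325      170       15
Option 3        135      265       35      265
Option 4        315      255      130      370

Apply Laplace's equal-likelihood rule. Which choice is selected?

Option 1

Row averages: Option 1=285, Option 2=185, Option 3=175, Option 4=267.5
Highest average = 285 → Option 1.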